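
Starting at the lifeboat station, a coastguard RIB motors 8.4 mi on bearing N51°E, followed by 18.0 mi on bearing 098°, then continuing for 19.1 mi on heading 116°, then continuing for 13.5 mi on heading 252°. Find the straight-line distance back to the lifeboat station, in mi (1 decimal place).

Leg 1 (N51°E, 8.4 mi): east 8.4 sin 51° = 6.53, north 8.4 cos 51° = 5.29
Leg 2 (098°, 18.0 mi): east 18.0 sin 98° = 17.82, north 18.0 cos 98° = -2.51
Leg 3 (116°, 19.1 mi): east 19.1 sin 116° = 17.17, north 19.1 cos 116° = -8.37
Leg 4 (252°, 13.5 mi): east 13.5 sin 252° = -12.84, north 13.5 cos 252° = -4.17
Net: 28.68 east, -9.76 north. Distance = √((28.68)² + (-9.76)²) = 30.297 mi.

30.3 mi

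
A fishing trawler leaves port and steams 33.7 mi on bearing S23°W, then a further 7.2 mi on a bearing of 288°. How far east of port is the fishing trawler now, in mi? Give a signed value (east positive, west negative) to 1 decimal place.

Leg 1 (S23°W, 33.7 mi): east 33.7 sin 203° = -13.17, north 33.7 cos 203° = -31.02
Leg 2 (288°, 7.2 mi): east 7.2 sin 288° = -6.85, north 7.2 cos 288° = 2.22
Net east component: -20.02 mi.

-20.0 mi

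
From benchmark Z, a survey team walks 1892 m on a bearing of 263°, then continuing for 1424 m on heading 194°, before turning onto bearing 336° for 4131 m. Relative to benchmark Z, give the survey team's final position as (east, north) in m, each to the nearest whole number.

Leg 1 (263°, 1892 m): east 1892 sin 263° = -1877.90, north 1892 cos 263° = -230.58
Leg 2 (194°, 1424 m): east 1424 sin 194° = -344.50, north 1424 cos 194° = -1381.70
Leg 3 (336°, 4131 m): east 4131 sin 336° = -1680.23, north 4131 cos 336° = 3773.86
Summing: -3902.62 m east, 2161.58 m north → (-3903, 2162).

(-3903, 2162)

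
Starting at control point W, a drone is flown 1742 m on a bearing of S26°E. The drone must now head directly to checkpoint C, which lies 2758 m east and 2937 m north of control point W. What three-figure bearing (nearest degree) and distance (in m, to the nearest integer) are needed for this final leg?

024°, 4925 m

Leg 1 (S26°E, 1742 m): east 1742 sin 154° = 763.64, north 1742 cos 154° = -1565.70
Current position: (763.64, -1565.70). Target: (2758, 2937). Remaining: Δeast = 1994.36, Δnorth = 4502.70.
Bearing = atan2(1994.36, 4502.70) mod 360° = 23.89°; distance = √((1994.36)² + (4502.70)²) = 4924.608 m.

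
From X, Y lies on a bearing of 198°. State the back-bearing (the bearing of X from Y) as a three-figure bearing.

018°

Back-bearing = 198° − 180° = 018°.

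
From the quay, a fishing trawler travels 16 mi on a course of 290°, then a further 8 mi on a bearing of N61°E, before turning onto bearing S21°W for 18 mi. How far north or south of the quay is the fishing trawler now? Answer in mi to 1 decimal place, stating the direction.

Leg 1 (290°, 16 mi): east 16 sin 290° = -15.04, north 16 cos 290° = 5.47
Leg 2 (N61°E, 8 mi): east 8 sin 61° = 7.00, north 8 cos 61° = 3.88
Leg 3 (S21°W, 18 mi): east 18 sin 201° = -6.45, north 18 cos 201° = -16.80
Net north component: -7.45 mi.

7.5 mi south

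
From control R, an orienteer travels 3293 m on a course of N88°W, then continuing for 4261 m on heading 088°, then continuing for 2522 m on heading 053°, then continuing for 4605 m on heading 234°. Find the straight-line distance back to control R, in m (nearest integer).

Leg 1 (N88°W, 3293 m): east 3293 sin 272° = -3290.99, north 3293 cos 272° = 114.92
Leg 2 (088°, 4261 m): east 4261 sin 88° = 4258.40, north 4261 cos 88° = 148.71
Leg 3 (053°, 2522 m): east 2522 sin 53° = 2014.16, north 2522 cos 53° = 1517.78
Leg 4 (234°, 4605 m): east 4605 sin 234° = -3725.52, north 4605 cos 234° = -2706.75
Net: -743.95 east, -925.34 north. Distance = √((-743.95)² + (-925.34)²) = 1187.319 m.

1187 m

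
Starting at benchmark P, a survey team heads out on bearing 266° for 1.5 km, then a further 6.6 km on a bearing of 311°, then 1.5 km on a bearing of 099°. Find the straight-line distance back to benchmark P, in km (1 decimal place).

6.4 km

Leg 1 (266°, 1.5 km): east 1.5 sin 266° = -1.50, north 1.5 cos 266° = -0.10
Leg 2 (311°, 6.6 km): east 6.6 sin 311° = -4.98, north 6.6 cos 311° = 4.33
Leg 3 (099°, 1.5 km): east 1.5 sin 99° = 1.48, north 1.5 cos 99° = -0.23
Net: -5.00 east, 3.99 north. Distance = √((-5.00)² + (3.99)²) = 6.394 km.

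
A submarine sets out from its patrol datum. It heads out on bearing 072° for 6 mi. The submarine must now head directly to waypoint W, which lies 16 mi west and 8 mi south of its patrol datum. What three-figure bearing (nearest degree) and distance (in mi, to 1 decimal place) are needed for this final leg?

246°, 23.8 mi

Leg 1 (072°, 6 mi): east 6 sin 72° = 5.71, north 6 cos 72° = 1.85
Current position: (5.71, 1.85). Target: (-16, -8). Remaining: Δeast = -21.71, Δnorth = -9.85.
Bearing = atan2(-21.71, -9.85) mod 360° = 245.58°; distance = √((-21.71)² + (-9.85)²) = 23.838 mi.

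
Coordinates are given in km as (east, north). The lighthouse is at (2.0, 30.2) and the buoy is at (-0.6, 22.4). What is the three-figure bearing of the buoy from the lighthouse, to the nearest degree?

Δeast = -0.6 − 2.0 = -2.60; Δnorth = 22.4 − 30.2 = -7.80.
Bearing = atan2(Δeast, Δnorth) mod 360° = 198.43° ≈ 198°.

198°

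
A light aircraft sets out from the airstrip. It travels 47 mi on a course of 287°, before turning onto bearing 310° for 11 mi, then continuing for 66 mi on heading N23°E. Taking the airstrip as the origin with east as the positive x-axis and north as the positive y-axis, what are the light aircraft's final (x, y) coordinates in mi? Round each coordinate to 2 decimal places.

(-27.58, 81.57)

Leg 1 (287°, 47 mi): east 47 sin 287° = -44.95, north 47 cos 287° = 13.74
Leg 2 (310°, 11 mi): east 11 sin 310° = -8.43, north 11 cos 310° = 7.07
Leg 3 (N23°E, 66 mi): east 66 sin 23° = 25.79, north 66 cos 23° = 60.75
Summing: -27.58 mi east, 81.57 mi north → (-27.58, 81.57).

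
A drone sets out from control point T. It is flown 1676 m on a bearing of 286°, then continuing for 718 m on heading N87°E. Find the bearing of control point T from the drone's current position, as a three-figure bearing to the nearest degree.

Leg 1 (286°, 1676 m): east 1676 sin 286° = -1611.07, north 1676 cos 286° = 461.97
Leg 2 (N87°E, 718 m): east 718 sin 87° = 717.02, north 718 cos 87° = 37.58
Net displacement: -894.06 east, 499.55 north. Direction back to start is (894.06, -499.55): bearing = atan2(894.06, -499.55) mod 360° = 119.19° ≈ 119°.

119°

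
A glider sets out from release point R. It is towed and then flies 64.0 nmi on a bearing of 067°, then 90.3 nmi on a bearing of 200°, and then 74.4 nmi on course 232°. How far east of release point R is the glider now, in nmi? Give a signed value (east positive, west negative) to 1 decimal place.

Leg 1 (067°, 64.0 nmi): east 64.0 sin 67° = 58.91, north 64.0 cos 67° = 25.01
Leg 2 (200°, 90.3 nmi): east 90.3 sin 200° = -30.88, north 90.3 cos 200° = -84.85
Leg 3 (232°, 74.4 nmi): east 74.4 sin 232° = -58.63, north 74.4 cos 232° = -45.81
Net east component: -30.60 nmi.

-30.6 nmi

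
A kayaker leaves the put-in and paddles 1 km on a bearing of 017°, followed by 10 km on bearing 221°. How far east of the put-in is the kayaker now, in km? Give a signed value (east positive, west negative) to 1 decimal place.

-6.3 km

Leg 1 (017°, 1 km): east 1 sin 17° = 0.29, north 1 cos 17° = 0.96
Leg 2 (221°, 10 km): east 10 sin 221° = -6.56, north 10 cos 221° = -7.55
Net east component: -6.27 km.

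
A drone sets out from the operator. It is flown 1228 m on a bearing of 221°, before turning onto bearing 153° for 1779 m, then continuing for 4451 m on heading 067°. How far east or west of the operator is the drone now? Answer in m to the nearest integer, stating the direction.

4099 m east

Leg 1 (221°, 1228 m): east 1228 sin 221° = -805.64, north 1228 cos 221° = -926.78
Leg 2 (153°, 1779 m): east 1779 sin 153° = 807.65, north 1779 cos 153° = -1585.10
Leg 3 (067°, 4451 m): east 4451 sin 67° = 4097.17, north 4451 cos 67° = 1739.14
Net east component: 4099.18 m.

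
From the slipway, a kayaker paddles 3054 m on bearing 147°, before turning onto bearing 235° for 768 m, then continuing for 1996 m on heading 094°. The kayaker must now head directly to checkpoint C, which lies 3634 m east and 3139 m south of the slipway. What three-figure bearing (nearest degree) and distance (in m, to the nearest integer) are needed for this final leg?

090°, 609 m

Leg 1 (147°, 3054 m): east 3054 sin 147° = 1663.33, north 3054 cos 147° = -2561.30
Leg 2 (235°, 768 m): east 768 sin 235° = -629.11, north 768 cos 235° = -440.51
Leg 3 (094°, 1996 m): east 1996 sin 94° = 1991.14, north 1996 cos 94° = -139.23
Current position: (3025.36, -3141.04). Target: (3634, -3139). Remaining: Δeast = 608.64, Δnorth = 2.04.
Bearing = atan2(608.64, 2.04) mod 360° = 89.81°; distance = √((608.64)² + (2.04)²) = 608.647 m.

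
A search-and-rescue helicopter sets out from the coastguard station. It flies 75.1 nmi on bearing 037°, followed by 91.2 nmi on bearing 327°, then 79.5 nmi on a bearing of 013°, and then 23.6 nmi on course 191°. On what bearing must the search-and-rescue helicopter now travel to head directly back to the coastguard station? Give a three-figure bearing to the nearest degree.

183°

Leg 1 (037°, 75.1 nmi): east 75.1 sin 37° = 45.20, north 75.1 cos 37° = 59.98
Leg 2 (327°, 91.2 nmi): east 91.2 sin 327° = -49.67, north 91.2 cos 327° = 76.49
Leg 3 (013°, 79.5 nmi): east 79.5 sin 13° = 17.88, north 79.5 cos 13° = 77.46
Leg 4 (191°, 23.6 nmi): east 23.6 sin 191° = -4.50, north 23.6 cos 191° = -23.17
Net displacement: 8.91 east, 190.76 north. Direction back to start is (-8.91, -190.76): bearing = atan2(-8.91, -190.76) mod 360° = 182.67° ≈ 183°.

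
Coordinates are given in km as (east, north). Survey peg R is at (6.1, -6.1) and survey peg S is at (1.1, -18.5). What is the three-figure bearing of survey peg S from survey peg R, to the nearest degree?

Δeast = 1.1 − 6.1 = -5.00; Δnorth = -18.5 − -6.1 = -12.40.
Bearing = atan2(Δeast, Δnorth) mod 360° = 201.96° ≈ 202°.

202°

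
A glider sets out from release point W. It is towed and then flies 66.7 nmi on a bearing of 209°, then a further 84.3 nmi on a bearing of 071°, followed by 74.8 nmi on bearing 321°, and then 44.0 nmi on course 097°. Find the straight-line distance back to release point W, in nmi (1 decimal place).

Leg 1 (209°, 66.7 nmi): east 66.7 sin 209° = -32.34, north 66.7 cos 209° = -58.34
Leg 2 (071°, 84.3 nmi): east 84.3 sin 71° = 79.71, north 84.3 cos 71° = 27.45
Leg 3 (321°, 74.8 nmi): east 74.8 sin 321° = -47.07, north 74.8 cos 321° = 58.13
Leg 4 (097°, 44.0 nmi): east 44.0 sin 97° = 43.67, north 44.0 cos 97° = -5.36
Net: 43.97 east, 21.88 north. Distance = √((43.97)² + (21.88)²) = 49.111 nmi.

49.1 nmi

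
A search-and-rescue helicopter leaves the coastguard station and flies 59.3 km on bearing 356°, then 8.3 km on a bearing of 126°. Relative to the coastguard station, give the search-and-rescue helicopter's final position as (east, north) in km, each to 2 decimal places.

(2.58, 54.28)

Leg 1 (356°, 59.3 km): east 59.3 sin 356° = -4.14, north 59.3 cos 356° = 59.16
Leg 2 (126°, 8.3 km): east 8.3 sin 126° = 6.71, north 8.3 cos 126° = -4.88
Summing: 2.58 km east, 54.28 km north → (2.58, 54.28).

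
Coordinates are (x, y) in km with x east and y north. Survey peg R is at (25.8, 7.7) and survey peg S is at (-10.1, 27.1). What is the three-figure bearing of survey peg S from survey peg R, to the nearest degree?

Δeast = -10.1 − 25.8 = -35.90; Δnorth = 27.1 − 7.7 = 19.40.
Bearing = atan2(Δeast, Δnorth) mod 360° = 298.39° ≈ 298°.

298°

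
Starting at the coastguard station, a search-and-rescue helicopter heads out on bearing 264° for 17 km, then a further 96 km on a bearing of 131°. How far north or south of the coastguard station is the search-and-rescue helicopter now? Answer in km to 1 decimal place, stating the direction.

Leg 1 (264°, 17 km): east 17 sin 264° = -16.91, north 17 cos 264° = -1.78
Leg 2 (131°, 96 km): east 96 sin 131° = 72.45, north 96 cos 131° = -62.98
Net north component: -64.76 km.

64.8 km south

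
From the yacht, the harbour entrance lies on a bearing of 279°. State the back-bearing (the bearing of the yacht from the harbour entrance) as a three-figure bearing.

Back-bearing = 279° − 180° = 099°.

099°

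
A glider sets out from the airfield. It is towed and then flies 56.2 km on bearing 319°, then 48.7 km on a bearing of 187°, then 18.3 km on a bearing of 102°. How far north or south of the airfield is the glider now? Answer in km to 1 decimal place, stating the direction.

9.7 km south

Leg 1 (319°, 56.2 km): east 56.2 sin 319° = -36.87, north 56.2 cos 319° = 42.41
Leg 2 (187°, 48.7 km): east 48.7 sin 187° = -5.94, north 48.7 cos 187° = -48.34
Leg 3 (102°, 18.3 km): east 18.3 sin 102° = 17.90, north 18.3 cos 102° = -3.80
Net north component: -9.73 km.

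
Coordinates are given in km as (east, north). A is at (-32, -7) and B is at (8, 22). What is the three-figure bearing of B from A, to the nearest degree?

Δeast = 8 − -32 = 40.00; Δnorth = 22 − -7 = 29.00.
Bearing = atan2(Δeast, Δnorth) mod 360° = 54.06° ≈ 054°.

054°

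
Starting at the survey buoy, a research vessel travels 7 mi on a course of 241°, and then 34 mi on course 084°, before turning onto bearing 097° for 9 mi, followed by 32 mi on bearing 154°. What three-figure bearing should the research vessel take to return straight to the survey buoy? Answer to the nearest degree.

300°

Leg 1 (241°, 7 mi): east 7 sin 241° = -6.12, north 7 cos 241° = -3.39
Leg 2 (084°, 34 mi): east 34 sin 84° = 33.81, north 34 cos 84° = 3.55
Leg 3 (097°, 9 mi): east 9 sin 97° = 8.93, north 9 cos 97° = -1.10
Leg 4 (154°, 32 mi): east 32 sin 154° = 14.03, north 32 cos 154° = -28.76
Net displacement: 50.65 east, -29.70 north. Direction back to start is (-50.65, 29.70): bearing = atan2(-50.65, 29.70) mod 360° = 300.38° ≈ 300°.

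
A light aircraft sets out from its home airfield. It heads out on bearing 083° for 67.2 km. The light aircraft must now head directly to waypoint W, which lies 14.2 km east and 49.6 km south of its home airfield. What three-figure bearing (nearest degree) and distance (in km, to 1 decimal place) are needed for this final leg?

222°, 78.1 km

Leg 1 (083°, 67.2 km): east 67.2 sin 83° = 66.70, north 67.2 cos 83° = 8.19
Current position: (66.70, 8.19). Target: (14.2, -49.6). Remaining: Δeast = -52.50, Δnorth = -57.79.
Bearing = atan2(-52.50, -57.79) mod 360° = 222.25°; distance = √((-52.50)² + (-57.79)²) = 78.076 km.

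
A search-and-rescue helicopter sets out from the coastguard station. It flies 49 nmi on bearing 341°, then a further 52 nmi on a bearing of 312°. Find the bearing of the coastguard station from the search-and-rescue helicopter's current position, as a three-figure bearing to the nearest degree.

Leg 1 (341°, 49 nmi): east 49 sin 341° = -15.95, north 49 cos 341° = 46.33
Leg 2 (312°, 52 nmi): east 52 sin 312° = -38.64, north 52 cos 312° = 34.79
Net displacement: -54.60 east, 81.13 north. Direction back to start is (54.60, -81.13): bearing = atan2(54.60, -81.13) mod 360° = 146.06° ≈ 146°.

146°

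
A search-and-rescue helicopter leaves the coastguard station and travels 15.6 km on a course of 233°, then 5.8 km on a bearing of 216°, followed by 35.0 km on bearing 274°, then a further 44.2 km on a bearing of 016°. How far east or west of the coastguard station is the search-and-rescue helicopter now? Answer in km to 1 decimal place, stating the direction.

Leg 1 (233°, 15.6 km): east 15.6 sin 233° = -12.46, north 15.6 cos 233° = -9.39
Leg 2 (216°, 5.8 km): east 5.8 sin 216° = -3.41, north 5.8 cos 216° = -4.69
Leg 3 (274°, 35.0 km): east 35.0 sin 274° = -34.91, north 35.0 cos 274° = 2.44
Leg 4 (016°, 44.2 km): east 44.2 sin 16° = 12.18, north 44.2 cos 16° = 42.49
Net east component: -38.60 km.

38.6 km west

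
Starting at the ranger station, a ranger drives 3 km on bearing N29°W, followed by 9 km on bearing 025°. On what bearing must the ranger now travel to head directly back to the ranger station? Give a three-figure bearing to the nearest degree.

192°

Leg 1 (N29°W, 3 km): east 3 sin 331° = -1.45, north 3 cos 331° = 2.62
Leg 2 (025°, 9 km): east 9 sin 25° = 3.80, north 9 cos 25° = 8.16
Net displacement: 2.35 east, 10.78 north. Direction back to start is (-2.35, -10.78): bearing = atan2(-2.35, -10.78) mod 360° = 192.29° ≈ 192°.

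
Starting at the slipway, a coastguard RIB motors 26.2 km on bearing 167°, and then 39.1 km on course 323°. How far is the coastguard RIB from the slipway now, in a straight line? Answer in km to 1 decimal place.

Leg 1 (167°, 26.2 km): east 26.2 sin 167° = 5.89, north 26.2 cos 167° = -25.53
Leg 2 (323°, 39.1 km): east 39.1 sin 323° = -23.53, north 39.1 cos 323° = 31.23
Net: -17.64 east, 5.70 north. Distance = √((-17.64)² + (5.70)²) = 18.535 km.

18.5 km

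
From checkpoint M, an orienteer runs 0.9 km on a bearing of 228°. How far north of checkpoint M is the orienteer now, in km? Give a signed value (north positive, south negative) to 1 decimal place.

Leg 1 (228°, 0.9 km): east 0.9 sin 228° = -0.67, north 0.9 cos 228° = -0.60
Net north component: -0.60 km.

-0.6 km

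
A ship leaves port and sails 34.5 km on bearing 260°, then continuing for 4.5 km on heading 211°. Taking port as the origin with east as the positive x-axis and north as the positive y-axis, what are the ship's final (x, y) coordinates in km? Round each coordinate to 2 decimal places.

Leg 1 (260°, 34.5 km): east 34.5 sin 260° = -33.98, north 34.5 cos 260° = -5.99
Leg 2 (211°, 4.5 km): east 4.5 sin 211° = -2.32, north 4.5 cos 211° = -3.86
Summing: -36.29 km east, -9.85 km north → (-36.29, -9.85).

(-36.29, -9.85)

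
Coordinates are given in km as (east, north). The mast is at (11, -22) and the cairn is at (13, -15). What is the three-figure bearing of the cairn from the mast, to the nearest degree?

Δeast = 13 − 11 = 2.00; Δnorth = -15 − -22 = 7.00.
Bearing = atan2(Δeast, Δnorth) mod 360° = 15.95° ≈ 016°.

016°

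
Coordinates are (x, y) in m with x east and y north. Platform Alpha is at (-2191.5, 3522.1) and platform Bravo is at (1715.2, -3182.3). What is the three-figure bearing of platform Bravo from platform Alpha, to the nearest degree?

150°

Δeast = 1715.2 − -2191.5 = 3906.70; Δnorth = -3182.3 − 3522.1 = -6704.40.
Bearing = atan2(Δeast, Δnorth) mod 360° = 149.77° ≈ 150°.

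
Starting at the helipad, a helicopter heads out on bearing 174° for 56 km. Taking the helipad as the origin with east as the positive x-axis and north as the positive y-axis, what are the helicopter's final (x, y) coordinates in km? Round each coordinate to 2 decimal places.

(5.85, -55.69)

Leg 1 (174°, 56 km): east 56 sin 174° = 5.85, north 56 cos 174° = -55.69
Summing: 5.85 km east, -55.69 km north → (5.85, -55.69).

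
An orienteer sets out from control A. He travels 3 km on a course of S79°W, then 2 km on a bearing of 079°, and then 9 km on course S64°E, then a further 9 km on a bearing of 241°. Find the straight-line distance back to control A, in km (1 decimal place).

Leg 1 (S79°W, 3 km): east 3 sin 259° = -2.94, north 3 cos 259° = -0.57
Leg 2 (079°, 2 km): east 2 sin 79° = 1.96, north 2 cos 79° = 0.38
Leg 3 (S64°E, 9 km): east 9 sin 116° = 8.09, north 9 cos 116° = -3.95
Leg 4 (241°, 9 km): east 9 sin 241° = -7.87, north 9 cos 241° = -4.36
Net: -0.76 east, -8.50 north. Distance = √((-0.76)² + (-8.50)²) = 8.534 km.

8.5 km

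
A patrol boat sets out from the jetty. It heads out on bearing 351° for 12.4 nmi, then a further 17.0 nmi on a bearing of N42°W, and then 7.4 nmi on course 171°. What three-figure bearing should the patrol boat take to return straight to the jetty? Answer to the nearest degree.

145°

Leg 1 (351°, 12.4 nmi): east 12.4 sin 351° = -1.94, north 12.4 cos 351° = 12.25
Leg 2 (N42°W, 17.0 nmi): east 17.0 sin 318° = -11.38, north 17.0 cos 318° = 12.63
Leg 3 (171°, 7.4 nmi): east 7.4 sin 171° = 1.16, north 7.4 cos 171° = -7.31
Net displacement: -12.16 east, 17.57 north. Direction back to start is (12.16, -17.57): bearing = atan2(12.16, -17.57) mod 360° = 145.32° ≈ 145°.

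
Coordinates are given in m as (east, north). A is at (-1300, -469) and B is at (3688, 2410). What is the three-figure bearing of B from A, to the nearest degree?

060°

Δeast = 3688 − -1300 = 4988.00; Δnorth = 2410 − -469 = 2879.00.
Bearing = atan2(Δeast, Δnorth) mod 360° = 60.01° ≈ 060°.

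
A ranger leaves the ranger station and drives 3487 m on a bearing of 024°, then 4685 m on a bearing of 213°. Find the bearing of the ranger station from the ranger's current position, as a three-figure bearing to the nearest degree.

Leg 1 (024°, 3487 m): east 3487 sin 24° = 1418.29, north 3487 cos 24° = 3185.53
Leg 2 (213°, 4685 m): east 4685 sin 213° = -2551.63, north 4685 cos 213° = -3929.17
Net displacement: -1133.34 east, -743.64 north. Direction back to start is (1133.34, 743.64): bearing = atan2(1133.34, 743.64) mod 360° = 56.73° ≈ 057°.

057°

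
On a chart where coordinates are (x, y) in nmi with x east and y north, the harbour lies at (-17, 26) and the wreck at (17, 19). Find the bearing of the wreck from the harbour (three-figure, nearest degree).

102°

Δeast = 17 − -17 = 34.00; Δnorth = 19 − 26 = -7.00.
Bearing = atan2(Δeast, Δnorth) mod 360° = 101.63° ≈ 102°.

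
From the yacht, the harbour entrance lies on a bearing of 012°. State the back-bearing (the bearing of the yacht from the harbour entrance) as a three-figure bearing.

192°

Back-bearing = 012° + 180° = 192°.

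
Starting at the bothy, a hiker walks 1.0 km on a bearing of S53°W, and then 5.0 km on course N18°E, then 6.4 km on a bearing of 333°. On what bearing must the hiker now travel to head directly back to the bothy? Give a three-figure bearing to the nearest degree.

Leg 1 (S53°W, 1.0 km): east 1.0 sin 233° = -0.80, north 1.0 cos 233° = -0.60
Leg 2 (N18°E, 5.0 km): east 5.0 sin 18° = 1.55, north 5.0 cos 18° = 4.76
Leg 3 (333°, 6.4 km): east 6.4 sin 333° = -2.91, north 6.4 cos 333° = 5.70
Net displacement: -2.16 east, 9.86 north. Direction back to start is (2.16, -9.86): bearing = atan2(2.16, -9.86) mod 360° = 167.64° ≈ 168°.

168°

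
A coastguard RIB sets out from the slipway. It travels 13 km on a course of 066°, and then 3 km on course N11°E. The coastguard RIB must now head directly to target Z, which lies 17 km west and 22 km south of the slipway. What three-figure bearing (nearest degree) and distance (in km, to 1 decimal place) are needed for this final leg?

Leg 1 (066°, 13 km): east 13 sin 66° = 11.88, north 13 cos 66° = 5.29
Leg 2 (N11°E, 3 km): east 3 sin 11° = 0.57, north 3 cos 11° = 2.94
Current position: (12.45, 8.23). Target: (-17, -22). Remaining: Δeast = -29.45, Δnorth = -30.23.
Bearing = atan2(-29.45, -30.23) mod 360° = 224.25°; distance = √((-29.45)² + (-30.23)²) = 42.204 km.

224°, 42.2 km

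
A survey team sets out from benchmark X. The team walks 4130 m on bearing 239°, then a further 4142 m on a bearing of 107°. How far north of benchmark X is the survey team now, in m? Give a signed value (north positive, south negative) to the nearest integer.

-3338 m

Leg 1 (239°, 4130 m): east 4130 sin 239° = -3540.10, north 4130 cos 239° = -2127.11
Leg 2 (107°, 4142 m): east 4142 sin 107° = 3961.01, north 4142 cos 107° = -1211.00
Net north component: -3338.11 m.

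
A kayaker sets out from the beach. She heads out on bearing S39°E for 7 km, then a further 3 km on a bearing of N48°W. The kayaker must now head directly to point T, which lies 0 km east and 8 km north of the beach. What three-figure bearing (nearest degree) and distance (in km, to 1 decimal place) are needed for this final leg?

349°, 11.6 km

Leg 1 (S39°E, 7 km): east 7 sin 141° = 4.41, north 7 cos 141° = -5.44
Leg 2 (N48°W, 3 km): east 3 sin 312° = -2.23, north 3 cos 312° = 2.01
Current position: (2.18, -3.43). Target: (0, 8). Remaining: Δeast = -2.18, Δnorth = 11.43.
Bearing = atan2(-2.18, 11.43) mod 360° = 349.22°; distance = √((-2.18)² + (11.43)²) = 11.638 km.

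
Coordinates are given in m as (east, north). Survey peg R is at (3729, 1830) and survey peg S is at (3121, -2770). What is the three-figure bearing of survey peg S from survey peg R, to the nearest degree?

Δeast = 3121 − 3729 = -608.00; Δnorth = -2770 − 1830 = -4600.00.
Bearing = atan2(Δeast, Δnorth) mod 360° = 187.53° ≈ 188°.

188°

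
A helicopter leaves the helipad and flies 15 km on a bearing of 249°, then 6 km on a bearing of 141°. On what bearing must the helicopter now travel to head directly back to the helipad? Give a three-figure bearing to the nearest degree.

046°

Leg 1 (249°, 15 km): east 15 sin 249° = -14.00, north 15 cos 249° = -5.38
Leg 2 (141°, 6 km): east 6 sin 141° = 3.78, north 6 cos 141° = -4.66
Net displacement: -10.23 east, -10.04 north. Direction back to start is (10.23, 10.04): bearing = atan2(10.23, 10.04) mod 360° = 45.54° ≈ 046°.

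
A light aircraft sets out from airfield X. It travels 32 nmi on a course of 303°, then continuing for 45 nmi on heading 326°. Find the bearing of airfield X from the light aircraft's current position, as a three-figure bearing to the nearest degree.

136°

Leg 1 (303°, 32 nmi): east 32 sin 303° = -26.84, north 32 cos 303° = 17.43
Leg 2 (326°, 45 nmi): east 45 sin 326° = -25.16, north 45 cos 326° = 37.31
Net displacement: -52.00 east, 54.74 north. Direction back to start is (52.00, -54.74): bearing = atan2(52.00, -54.74) mod 360° = 136.47° ≈ 136°.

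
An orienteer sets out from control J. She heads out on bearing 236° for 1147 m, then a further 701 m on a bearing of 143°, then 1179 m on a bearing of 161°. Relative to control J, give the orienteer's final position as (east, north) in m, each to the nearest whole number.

Leg 1 (236°, 1147 m): east 1147 sin 236° = -950.91, north 1147 cos 236° = -641.39
Leg 2 (143°, 701 m): east 701 sin 143° = 421.87, north 701 cos 143° = -559.84
Leg 3 (161°, 1179 m): east 1179 sin 161° = 383.84, north 1179 cos 161° = -1114.77
Summing: -145.19 m east, -2316.00 m north → (-145, -2316).

(-145, -2316)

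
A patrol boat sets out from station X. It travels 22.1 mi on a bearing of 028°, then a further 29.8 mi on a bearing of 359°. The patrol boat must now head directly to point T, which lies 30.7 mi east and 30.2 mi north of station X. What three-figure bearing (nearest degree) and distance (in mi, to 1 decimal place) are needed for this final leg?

Leg 1 (028°, 22.1 mi): east 22.1 sin 28° = 10.38, north 22.1 cos 28° = 19.51
Leg 2 (359°, 29.8 mi): east 29.8 sin 359° = -0.52, north 29.8 cos 359° = 29.80
Current position: (9.86, 49.31). Target: (30.7, 30.2). Remaining: Δeast = 20.84, Δnorth = -19.11.
Bearing = atan2(20.84, -19.11) mod 360° = 132.51°; distance = √((20.84)² + (-19.11)²) = 28.278 mi.

133°, 28.3 mi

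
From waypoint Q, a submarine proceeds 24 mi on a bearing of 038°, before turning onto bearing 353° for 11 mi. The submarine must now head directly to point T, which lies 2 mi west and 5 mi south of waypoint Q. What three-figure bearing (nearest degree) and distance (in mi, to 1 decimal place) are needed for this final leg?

204°, 38.1 mi

Leg 1 (038°, 24 mi): east 24 sin 38° = 14.78, north 24 cos 38° = 18.91
Leg 2 (353°, 11 mi): east 11 sin 353° = -1.34, north 11 cos 353° = 10.92
Current position: (13.44, 29.83). Target: (-2, -5). Remaining: Δeast = -15.44, Δnorth = -34.83.
Bearing = atan2(-15.44, -34.83) mod 360° = 203.90°; distance = √((-15.44)² + (-34.83)²) = 38.097 mi.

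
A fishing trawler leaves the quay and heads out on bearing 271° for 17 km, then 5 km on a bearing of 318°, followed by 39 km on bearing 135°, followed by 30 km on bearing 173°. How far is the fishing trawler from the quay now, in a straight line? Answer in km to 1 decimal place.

Leg 1 (271°, 17 km): east 17 sin 271° = -17.00, north 17 cos 271° = 0.30
Leg 2 (318°, 5 km): east 5 sin 318° = -3.35, north 5 cos 318° = 3.72
Leg 3 (135°, 39 km): east 39 sin 135° = 27.58, north 39 cos 135° = -27.58
Leg 4 (173°, 30 km): east 30 sin 173° = 3.66, north 30 cos 173° = -29.78
Net: 10.89 east, -53.34 north. Distance = √((10.89)² + (-53.34)²) = 54.441 km.

54.4 km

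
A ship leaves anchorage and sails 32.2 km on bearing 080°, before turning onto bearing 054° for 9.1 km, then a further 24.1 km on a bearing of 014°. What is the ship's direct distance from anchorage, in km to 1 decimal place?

Leg 1 (080°, 32.2 km): east 32.2 sin 80° = 31.71, north 32.2 cos 80° = 5.59
Leg 2 (054°, 9.1 km): east 9.1 sin 54° = 7.36, north 9.1 cos 54° = 5.35
Leg 3 (014°, 24.1 km): east 24.1 sin 14° = 5.83, north 24.1 cos 14° = 23.38
Net: 44.90 east, 34.32 north. Distance = √((44.90)² + (34.32)²) = 56.520 km.

56.5 km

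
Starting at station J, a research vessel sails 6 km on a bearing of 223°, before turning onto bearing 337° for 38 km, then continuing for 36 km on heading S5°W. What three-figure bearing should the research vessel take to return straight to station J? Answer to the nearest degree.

077°

Leg 1 (223°, 6 km): east 6 sin 223° = -4.09, north 6 cos 223° = -4.39
Leg 2 (337°, 38 km): east 38 sin 337° = -14.85, north 38 cos 337° = 34.98
Leg 3 (S5°W, 36 km): east 36 sin 185° = -3.14, north 36 cos 185° = -35.86
Net displacement: -22.08 east, -5.27 north. Direction back to start is (22.08, 5.27): bearing = atan2(22.08, 5.27) mod 360° = 76.57° ≈ 077°.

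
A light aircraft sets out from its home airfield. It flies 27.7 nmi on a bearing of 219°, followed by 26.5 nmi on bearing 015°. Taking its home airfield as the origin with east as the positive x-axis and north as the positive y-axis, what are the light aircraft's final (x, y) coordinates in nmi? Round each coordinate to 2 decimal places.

(-10.57, 4.07)

Leg 1 (219°, 27.7 nmi): east 27.7 sin 219° = -17.43, north 27.7 cos 219° = -21.53
Leg 2 (015°, 26.5 nmi): east 26.5 sin 15° = 6.86, north 26.5 cos 15° = 25.60
Summing: -10.57 nmi east, 4.07 nmi north → (-10.57, 4.07).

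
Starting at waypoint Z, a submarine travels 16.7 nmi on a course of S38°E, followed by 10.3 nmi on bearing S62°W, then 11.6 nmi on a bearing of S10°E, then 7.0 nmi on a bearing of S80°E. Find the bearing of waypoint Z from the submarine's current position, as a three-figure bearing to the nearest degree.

342°

Leg 1 (S38°E, 16.7 nmi): east 16.7 sin 142° = 10.28, north 16.7 cos 142° = -13.16
Leg 2 (S62°W, 10.3 nmi): east 10.3 sin 242° = -9.09, north 10.3 cos 242° = -4.84
Leg 3 (S10°E, 11.6 nmi): east 11.6 sin 170° = 2.01, north 11.6 cos 170° = -11.42
Leg 4 (S80°E, 7.0 nmi): east 7.0 sin 100° = 6.89, north 7.0 cos 100° = -1.22
Net displacement: 10.10 east, -30.63 north. Direction back to start is (-10.10, 30.63): bearing = atan2(-10.10, 30.63) mod 360° = 341.76° ≈ 342°.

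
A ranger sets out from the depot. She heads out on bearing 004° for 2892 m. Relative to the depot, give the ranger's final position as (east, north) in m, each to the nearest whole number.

(202, 2885)

Leg 1 (004°, 2892 m): east 2892 sin 4° = 201.74, north 2892 cos 4° = 2884.96
Summing: 201.74 m east, 2884.96 m north → (202, 2885).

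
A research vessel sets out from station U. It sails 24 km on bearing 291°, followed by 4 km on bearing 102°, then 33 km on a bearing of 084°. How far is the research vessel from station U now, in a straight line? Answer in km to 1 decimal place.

Leg 1 (291°, 24 km): east 24 sin 291° = -22.41, north 24 cos 291° = 8.60
Leg 2 (102°, 4 km): east 4 sin 102° = 3.91, north 4 cos 102° = -0.83
Leg 3 (084°, 33 km): east 33 sin 84° = 32.82, north 33 cos 84° = 3.45
Net: 14.33 east, 11.22 north. Distance = √((14.33)² + (11.22)²) = 18.196 km.

18.2 km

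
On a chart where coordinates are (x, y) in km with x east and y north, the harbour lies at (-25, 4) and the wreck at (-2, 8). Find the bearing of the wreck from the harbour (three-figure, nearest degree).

Δeast = -2 − -25 = 23.00; Δnorth = 8 − 4 = 4.00.
Bearing = atan2(Δeast, Δnorth) mod 360° = 80.13° ≈ 080°.

080°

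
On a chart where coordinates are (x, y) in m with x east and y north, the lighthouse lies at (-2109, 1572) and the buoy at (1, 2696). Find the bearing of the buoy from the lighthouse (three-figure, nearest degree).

062°

Δeast = 1 − -2109 = 2110.00; Δnorth = 2696 − 1572 = 1124.00.
Bearing = atan2(Δeast, Δnorth) mod 360° = 61.96° ≈ 062°.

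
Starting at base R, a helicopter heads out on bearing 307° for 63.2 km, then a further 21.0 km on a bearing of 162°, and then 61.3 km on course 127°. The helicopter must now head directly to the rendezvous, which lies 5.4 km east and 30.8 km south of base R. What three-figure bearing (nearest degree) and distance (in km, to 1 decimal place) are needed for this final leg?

Leg 1 (307°, 63.2 km): east 63.2 sin 307° = -50.47, north 63.2 cos 307° = 38.03
Leg 2 (162°, 21.0 km): east 21.0 sin 162° = 6.49, north 21.0 cos 162° = -19.97
Leg 3 (127°, 61.3 km): east 61.3 sin 127° = 48.96, north 61.3 cos 127° = -36.89
Current position: (4.97, -18.83). Target: (5.4, -30.8). Remaining: Δeast = 0.43, Δnorth = -11.97.
Bearing = atan2(0.43, -11.97) mod 360° = 177.95°; distance = √((0.43)² + (-11.97)²) = 11.979 km.

178°, 12.0 km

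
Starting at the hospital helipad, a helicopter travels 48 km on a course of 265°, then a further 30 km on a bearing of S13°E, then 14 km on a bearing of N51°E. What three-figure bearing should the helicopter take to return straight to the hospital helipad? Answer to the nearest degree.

051°

Leg 1 (265°, 48 km): east 48 sin 265° = -47.82, north 48 cos 265° = -4.18
Leg 2 (S13°E, 30 km): east 30 sin 167° = 6.75, north 30 cos 167° = -29.23
Leg 3 (N51°E, 14 km): east 14 sin 51° = 10.88, north 14 cos 51° = 8.81
Net displacement: -30.19 east, -24.60 north. Direction back to start is (30.19, 24.60): bearing = atan2(30.19, 24.60) mod 360° = 50.82° ≈ 051°.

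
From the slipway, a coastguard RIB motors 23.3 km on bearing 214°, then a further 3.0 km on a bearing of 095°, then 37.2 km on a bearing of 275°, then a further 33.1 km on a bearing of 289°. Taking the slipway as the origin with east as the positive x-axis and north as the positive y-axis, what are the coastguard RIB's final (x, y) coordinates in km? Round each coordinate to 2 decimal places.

Leg 1 (214°, 23.3 km): east 23.3 sin 214° = -13.03, north 23.3 cos 214° = -19.32
Leg 2 (095°, 3.0 km): east 3.0 sin 95° = 2.99, north 3.0 cos 95° = -0.26
Leg 3 (275°, 37.2 km): east 37.2 sin 275° = -37.06, north 37.2 cos 275° = 3.24
Leg 4 (289°, 33.1 km): east 33.1 sin 289° = -31.30, north 33.1 cos 289° = 10.78
Summing: -78.40 km east, -5.56 km north → (-78.40, -5.56).

(-78.40, -5.56)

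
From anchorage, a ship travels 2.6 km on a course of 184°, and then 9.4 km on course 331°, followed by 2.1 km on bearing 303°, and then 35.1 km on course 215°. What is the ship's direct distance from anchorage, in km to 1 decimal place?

34.5 km

Leg 1 (184°, 2.6 km): east 2.6 sin 184° = -0.18, north 2.6 cos 184° = -2.59
Leg 2 (331°, 9.4 km): east 9.4 sin 331° = -4.56, north 9.4 cos 331° = 8.22
Leg 3 (303°, 2.1 km): east 2.1 sin 303° = -1.76, north 2.1 cos 303° = 1.14
Leg 4 (215°, 35.1 km): east 35.1 sin 215° = -20.13, north 35.1 cos 215° = -28.75
Net: -26.63 east, -21.98 north. Distance = √((-26.63)² + (-21.98)²) = 34.532 km.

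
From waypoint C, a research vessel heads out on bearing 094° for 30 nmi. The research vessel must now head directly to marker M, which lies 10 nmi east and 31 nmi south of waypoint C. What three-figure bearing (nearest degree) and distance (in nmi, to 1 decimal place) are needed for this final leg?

215°, 35.1 nmi

Leg 1 (094°, 30 nmi): east 30 sin 94° = 29.93, north 30 cos 94° = -2.09
Current position: (29.93, -2.09). Target: (10, -31). Remaining: Δeast = -19.93, Δnorth = -28.91.
Bearing = atan2(-19.93, -28.91) mod 360° = 214.58°; distance = √((-19.93)² + (-28.91)²) = 35.110 nmi.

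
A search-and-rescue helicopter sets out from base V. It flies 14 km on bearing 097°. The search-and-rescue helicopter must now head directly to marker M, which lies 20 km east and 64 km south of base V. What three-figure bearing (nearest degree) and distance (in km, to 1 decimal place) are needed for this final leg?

Leg 1 (097°, 14 km): east 14 sin 97° = 13.90, north 14 cos 97° = -1.71
Current position: (13.90, -1.71). Target: (20, -64). Remaining: Δeast = 6.10, Δnorth = -62.29.
Bearing = atan2(6.10, -62.29) mod 360° = 174.40°; distance = √((6.10)² + (-62.29)²) = 62.592 km.

174°, 62.6 km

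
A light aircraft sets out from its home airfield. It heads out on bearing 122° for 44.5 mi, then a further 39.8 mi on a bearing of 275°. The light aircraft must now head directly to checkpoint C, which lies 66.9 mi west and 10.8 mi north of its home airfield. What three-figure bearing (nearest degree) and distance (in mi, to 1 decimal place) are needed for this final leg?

295°, 72.0 mi

Leg 1 (122°, 44.5 mi): east 44.5 sin 122° = 37.74, north 44.5 cos 122° = -23.58
Leg 2 (275°, 39.8 mi): east 39.8 sin 275° = -39.65, north 39.8 cos 275° = 3.47
Current position: (-1.91, -20.11). Target: (-66.9, 10.8). Remaining: Δeast = -64.99, Δnorth = 30.91.
Bearing = atan2(-64.99, 30.91) mod 360° = 295.44°; distance = √((-64.99)² + (30.91)²) = 71.967 mi.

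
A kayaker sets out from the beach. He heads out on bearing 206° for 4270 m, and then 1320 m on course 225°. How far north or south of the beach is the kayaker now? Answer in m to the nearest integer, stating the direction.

Leg 1 (206°, 4270 m): east 4270 sin 206° = -1871.84, north 4270 cos 206° = -3837.85
Leg 2 (225°, 1320 m): east 1320 sin 225° = -933.38, north 1320 cos 225° = -933.38
Net north component: -4771.23 m.

4771 m south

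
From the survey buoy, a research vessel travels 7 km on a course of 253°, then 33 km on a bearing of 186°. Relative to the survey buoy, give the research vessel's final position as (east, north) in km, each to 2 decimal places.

Leg 1 (253°, 7 km): east 7 sin 253° = -6.69, north 7 cos 253° = -2.05
Leg 2 (186°, 33 km): east 33 sin 186° = -3.45, north 33 cos 186° = -32.82
Summing: -10.14 km east, -34.87 km north → (-10.14, -34.87).

(-10.14, -34.87)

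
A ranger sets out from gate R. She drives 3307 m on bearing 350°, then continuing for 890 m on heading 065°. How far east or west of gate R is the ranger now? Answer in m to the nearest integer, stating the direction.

232 m east

Leg 1 (350°, 3307 m): east 3307 sin 350° = -574.25, north 3307 cos 350° = 3256.76
Leg 2 (065°, 890 m): east 890 sin 65° = 806.61, north 890 cos 65° = 376.13
Net east component: 232.36 m.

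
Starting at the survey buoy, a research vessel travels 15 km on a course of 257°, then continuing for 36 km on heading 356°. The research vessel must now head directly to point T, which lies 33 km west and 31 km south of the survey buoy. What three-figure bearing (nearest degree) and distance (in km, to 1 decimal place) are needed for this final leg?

194°, 65.5 km

Leg 1 (257°, 15 km): east 15 sin 257° = -14.62, north 15 cos 257° = -3.37
Leg 2 (356°, 36 km): east 36 sin 356° = -2.51, north 36 cos 356° = 35.91
Current position: (-17.13, 32.54). Target: (-33, -31). Remaining: Δeast = -15.87, Δnorth = -63.54.
Bearing = atan2(-15.87, -63.54) mod 360° = 194.03°; distance = √((-15.87)² + (-63.54)²) = 65.491 km.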